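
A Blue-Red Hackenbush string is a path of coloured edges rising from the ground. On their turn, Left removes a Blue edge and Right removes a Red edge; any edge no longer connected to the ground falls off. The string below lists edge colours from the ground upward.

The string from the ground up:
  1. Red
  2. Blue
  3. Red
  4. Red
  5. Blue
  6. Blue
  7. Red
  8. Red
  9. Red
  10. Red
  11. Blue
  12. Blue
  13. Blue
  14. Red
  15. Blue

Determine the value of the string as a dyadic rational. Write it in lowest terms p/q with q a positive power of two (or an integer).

R: Left { (no moves) }, Right { 0 } => simplest -1
RB: Left { -1 }, Right { 0 } => simplest -1/2
RBR: Left { -1 }, Right { -1/2 0 } => simplest -3/4
RBRR: Left { -1 }, Right { -3/4 -1/2 0 } => simplest -7/8
RBRRB: Left { -1 -7/8 }, Right { -3/4 -1/2 0 } => simplest -13/16
RBRRBB: Left { -1 -7/8 -13/16 }, Right { -3/4 -1/2 0 } => simplest -25/32
RBRRBBR: Left { -1 -7/8 -13/16 }, Right { -25/32 -3/4 -1/2 0 } => simplest -51/64
RBRRBBRR: Left { -1 -7/8 -13/16 }, Right { -51/64 -25/32 -3/4 -1/2 0 } => simplest -103/128
RBRRBBRRR: Left { -1 -7/8 -13/16 }, Right { -103/128 -51/64 -25/32 -3/4 -1/2 0 } => simplest -207/256
RBRRBBRRRR: Left { -1 -7/8 -13/16 }, Right { -207/256 -103/128 -51/64 -25/32 -3/4 -1/2 0 } => simplest -415/512
RBRRBBRRRRB: Left { -1 -7/8 -13/16 -415/512 }, Right { -207/256 -103/128 -51/64 -25/32 -3/4 -1/2 0 } => simplest -829/1024
RBRRBBRRRRBB: Left { -1 -7/8 -13/16 -415/512 -829/1024 }, Right { -207/256 -103/128 -51/64 -25/32 -3/4 -1/2 0 } => simplest -1657/2048
RBRRBBRRRRBBB: Left { -1 -7/8 -13/16 -415/512 -829/1024 -1657/2048 }, Right { -207/256 -103/128 -51/64 -25/32 -3/4 -1/2 0 } => simplest -3313/4096
RBRRBBRRRRBBBR: Left { -1 -7/8 -13/16 -415/512 -829/1024 -1657/2048 }, Right { -3313/4096 -207/256 -103/128 -51/64 -25/32 -3/4 -1/2 0 } => simplest -6627/8192
RBRRBBRRRRBBBRB: Left { -1 -7/8 -13/16 -415/512 -829/1024 -1657/2048 -6627/8192 }, Right { -3313/4096 -207/256 -103/128 -51/64 -25/32 -3/4 -1/2 0 } => simplest -13253/16384

-13253/16384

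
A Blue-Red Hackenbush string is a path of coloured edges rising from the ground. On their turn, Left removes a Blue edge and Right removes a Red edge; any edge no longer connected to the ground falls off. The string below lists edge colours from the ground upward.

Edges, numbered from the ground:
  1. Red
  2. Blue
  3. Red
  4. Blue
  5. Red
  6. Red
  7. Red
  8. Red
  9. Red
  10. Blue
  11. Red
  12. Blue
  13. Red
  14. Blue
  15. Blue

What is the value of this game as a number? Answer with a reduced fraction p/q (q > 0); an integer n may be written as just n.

-12201/16384

1 of 15 · R · max L −∞ · min R 0 -> -1
2 of 15 · RB · max L -1 · min R 0 -> -1/2
3 of 15 · RBR · max L -1 · min R -1/2 -> -3/4
4 of 15 · RBRB · max L -3/4 · min R -1/2 -> -5/8
5 of 15 · RBRBR · max L -3/4 · min R -5/8 -> -11/16
6 of 15 · RBRBRR · max L -3/4 · min R -11/16 -> -23/32
7 of 15 · RBRBRRR · max L -3/4 · min R -23/32 -> -47/64
8 of 15 · RBRBRRRR · max L -3/4 · min R -47/64 -> -95/128
9 of 15 · RBRBRRRRR · max L -3/4 · min R -95/128 -> -191/256
10 of 15 · RBRBRRRRRB · max L -191/256 · min R -95/128 -> -381/512
11 of 15 · RBRBRRRRRBR · max L -191/256 · min R -381/512 -> -763/1024
12 of 15 · RBRBRRRRRBRB · max L -763/1024 · min R -381/512 -> -1525/2048
13 of 15 · RBRBRRRRRBRBR · max L -763/1024 · min R -1525/2048 -> -3051/4096
14 of 15 · RBRBRRRRRBRBRB · max L -3051/4096 · min R -1525/2048 -> -6101/8192
15 of 15 · RBRBRRRRRBRBRBB · max L -6101/8192 · min R -1525/2048 -> -12201/16384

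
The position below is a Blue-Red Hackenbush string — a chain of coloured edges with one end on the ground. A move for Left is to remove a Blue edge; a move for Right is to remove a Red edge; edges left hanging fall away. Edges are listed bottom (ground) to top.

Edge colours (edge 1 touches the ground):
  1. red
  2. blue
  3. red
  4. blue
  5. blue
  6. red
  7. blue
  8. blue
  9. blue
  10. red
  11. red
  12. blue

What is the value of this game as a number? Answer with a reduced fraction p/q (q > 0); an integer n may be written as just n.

value_1 [r]  L=[∅]  R=[0]  => -1
value_2 [rb]  L=[-1]  R=[0]  => -1/2
value_3 [rbr]  L=[-1]  R=[-1/2; 0]  => -3/4
value_4 [rbrb]  L=[-1; -3/4]  R=[-1/2; 0]  => -5/8
value_5 [rbrbb]  L=[-1; -3/4; -5/8]  R=[-1/2; 0]  => -9/16
value_6 [rbrbbr]  L=[-1; -3/4; -5/8]  R=[-9/16; -1/2; 0]  => -19/32
value_7 [rbrbbrb]  L=[-1; -3/4; -5/8; -19/32]  R=[-9/16; -1/2; 0]  => -37/64
value_8 [rbrbbrbb]  L=[-1; -3/4; -5/8; -19/32; -37/64]  R=[-9/16; -1/2; 0]  => -73/128
value_9 [rbrbbrbbb]  L=[-1; -3/4; -5/8; -19/32; -37/64; -73/128]  R=[-9/16; -1/2; 0]  => -145/256
value_10 [rbrbbrbbbr]  L=[-1; -3/4; -5/8; -19/32; -37/64; -73/128]  R=[-145/256; -9/16; -1/2; 0]  => -291/512
value_11 [rbrbbrbbbrr]  L=[-1; -3/4; -5/8; -19/32; -37/64; -73/128]  R=[-291/512; -145/256; -9/16; -1/2; 0]  => -583/1024
value_12 [rbrbbrbbbrrb]  L=[-1; -3/4; -5/8; -19/32; -37/64; -73/128; -583/1024]  R=[-291/512; -145/256; -9/16; -1/2; 0]  => -1165/2048

-1165/2048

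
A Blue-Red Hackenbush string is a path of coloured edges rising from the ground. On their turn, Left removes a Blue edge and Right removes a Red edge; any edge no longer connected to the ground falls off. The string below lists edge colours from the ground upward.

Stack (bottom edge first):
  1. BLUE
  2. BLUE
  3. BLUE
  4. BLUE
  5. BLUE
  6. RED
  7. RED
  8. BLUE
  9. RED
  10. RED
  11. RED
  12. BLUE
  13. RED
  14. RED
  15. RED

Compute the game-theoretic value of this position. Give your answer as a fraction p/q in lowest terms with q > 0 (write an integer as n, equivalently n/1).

4369/1024

val(B) = { 0 | ∅ } gives 1
val(BB) = { 0 1 | ∅ } gives 2
val(BBB) = { 0 1 2 | ∅ } gives 3
val(BBBB) = { 0 1 2 3 | ∅ } gives 4
val(BBBBB) = { 0 1 2 3 4 | ∅ } gives 5
val(BBBBBR) = { 0 1 2 3 4 | 5 } gives 9/2
val(BBBBBRR) = { 0 1 2 3 4 | 9/2 5 } gives 17/4
val(BBBBBRRB) = { 0 1 2 3 4 17/4 | 9/2 5 } gives 35/8
val(BBBBBRRBR) = { 0 1 2 3 4 17/4 | 35/8 9/2 5 } gives 69/16
val(BBBBBRRBRR) = { 0 1 2 3 4 17/4 | 69/16 35/8 9/2 5 } gives 137/32
val(BBBBBRRBRRR) = { 0 1 2 3 4 17/4 | 137/32 69/16 35/8 9/2 5 } gives 273/64
val(BBBBBRRBRRRB) = { 0 1 2 3 4 17/4 273/64 | 137/32 69/16 35/8 9/2 5 } gives 547/128
val(BBBBBRRBRRRBR) = { 0 1 2 3 4 17/4 273/64 | 547/128 137/32 69/16 35/8 9/2 5 } gives 1093/256
val(BBBBBRRBRRRBRR) = { 0 1 2 3 4 17/4 273/64 | 1093/256 547/128 137/32 69/16 35/8 9/2 5 } gives 2185/512
val(BBBBBRRBRRRBRRR) = { 0 1 2 3 4 17/4 273/64 | 2185/512 1093/256 547/128 137/32 69/16 35/8 9/2 5 } gives 4369/1024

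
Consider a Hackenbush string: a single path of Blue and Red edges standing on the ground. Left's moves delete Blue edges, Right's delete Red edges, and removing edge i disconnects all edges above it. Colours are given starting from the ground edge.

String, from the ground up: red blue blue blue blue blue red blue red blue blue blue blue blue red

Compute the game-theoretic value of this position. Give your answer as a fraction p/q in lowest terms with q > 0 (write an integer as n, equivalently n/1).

Prefix values for red blue blue blue blue blue red blue red blue blue blue blue blue red via {L|R} + simplicity:
G_1 [r]  L=[—]  R=[0]  => -1
G_2 [rb]  L=[-1]  R=[0]  => -1/2
G_3 [rbb]  L=[-1, -1/2]  R=[0]  => -1/4
G_4 [rbbb]  L=[-1, -1/2, -1/4]  R=[0]  => -1/8
G_5 [rbbbb]  L=[-1, -1/2, -1/4, -1/8]  R=[0]  => -1/16
G_6 [rbbbbb]  L=[-1, -1/2, -1/4, -1/8, -1/16]  R=[0]  => -1/32
G_7 [rbbbbbr]  L=[-1, -1/2, -1/4, -1/8, -1/16]  R=[-1/32, 0]  => -3/64
G_8 [rbbbbbrb]  L=[-1, -1/2, -1/4, -1/8, -1/16, -3/64]  R=[-1/32, 0]  => -5/128
G_9 [rbbbbbrbr]  L=[-1, -1/2, -1/4, -1/8, -1/16, -3/64]  R=[-5/128, -1/32, 0]  => -11/256
G_10 [rbbbbbrbrb]  L=[-1, -1/2, -1/4, -1/8, -1/16, -3/64, -11/256]  R=[-5/128, -1/32, 0]  => -21/512
G_11 [rbbbbbrbrbb]  L=[-1, -1/2, -1/4, -1/8, -1/16, -3/64, -11/256, -21/512]  R=[-5/128, -1/32, 0]  => -41/1024
G_12 [rbbbbbrbrbbb]  L=[-1, -1/2, -1/4, -1/8, -1/16, -3/64, -11/256, -21/512, -41/1024]  R=[-5/128, -1/32, 0]  => -81/2048
G_13 [rbbbbbrbrbbbb]  L=[-1, -1/2, -1/4, -1/8, -1/16, -3/64, -11/256, -21/512, -41/1024, -81/2048]  R=[-5/128, -1/32, 0]  => -161/4096
G_14 [rbbbbbrbrbbbbb]  L=[-1, -1/2, -1/4, -1/8, -1/16, -3/64, -11/256, -21/512, -41/1024, -81/2048, -161/4096]  R=[-5/128, -1/32, 0]  => -321/8192
G_15 [rbbbbbrbrbbbbbr]  L=[-1, -1/2, -1/4, -1/8, -1/16, -3/64, -11/256, -21/512, -41/1024, -81/2048, -161/4096]  R=[-321/8192, -5/128, -1/32, 0]  => -643/16384

-643/16384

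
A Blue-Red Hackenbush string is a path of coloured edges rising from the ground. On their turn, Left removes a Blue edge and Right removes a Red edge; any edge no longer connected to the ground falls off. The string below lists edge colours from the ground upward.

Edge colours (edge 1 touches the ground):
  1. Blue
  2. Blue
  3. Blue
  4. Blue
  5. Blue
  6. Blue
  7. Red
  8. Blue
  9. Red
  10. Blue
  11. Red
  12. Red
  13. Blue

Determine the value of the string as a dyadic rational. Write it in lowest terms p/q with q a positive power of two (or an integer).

Prefix values for Blue Blue Blue Blue Blue Blue Red Blue Red Blue Red Red Blue via {L|R} + simplicity:
1 of 13 · B · max L 0 · min R +∞ -> 1
2 of 13 · BB · max L 1 · min R +∞ -> 2
3 of 13 · BBB · max L 2 · min R +∞ -> 3
4 of 13 · BBBB · max L 3 · min R +∞ -> 4
5 of 13 · BBBBB · max L 4 · min R +∞ -> 5
6 of 13 · BBBBBB · max L 5 · min R +∞ -> 6
7 of 13 · BBBBBBR · max L 5 · min R 6 -> 11/2
8 of 13 · BBBBBBRB · max L 11/2 · min R 6 -> 23/4
9 of 13 · BBBBBBRBR · max L 11/2 · min R 23/4 -> 45/8
10 of 13 · BBBBBBRBRB · max L 45/8 · min R 23/4 -> 91/16
11 of 13 · BBBBBBRBRBR · max L 45/8 · min R 91/16 -> 181/32
12 of 13 · BBBBBBRBRBRR · max L 45/8 · min R 181/32 -> 361/64
13 of 13 · BBBBBBRBRBRRB · max L 361/64 · min R 181/32 -> 723/128

723/128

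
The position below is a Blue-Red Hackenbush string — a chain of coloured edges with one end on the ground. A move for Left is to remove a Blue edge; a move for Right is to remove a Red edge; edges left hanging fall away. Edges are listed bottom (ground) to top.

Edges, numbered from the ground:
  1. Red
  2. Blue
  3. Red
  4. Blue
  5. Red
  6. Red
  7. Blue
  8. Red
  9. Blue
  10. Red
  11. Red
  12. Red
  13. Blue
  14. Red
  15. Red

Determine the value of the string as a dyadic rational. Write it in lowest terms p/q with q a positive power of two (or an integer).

-11639/16384

step 1: add Red to get R; options L={ — } R={ 0 } gives -1
step 2: add Blue to get RB; options L={ -1 } R={ 0 } gives -1/2
step 3: add Red to get RBR; options L={ -1 } R={ -1/2,0 } gives -3/4
step 4: add Blue to get RBRB; options L={ -1,-3/4 } R={ -1/2,0 } gives -5/8
step 5: add Red to get RBRBR; options L={ -1,-3/4 } R={ -5/8,-1/2,0 } gives -11/16
step 6: add Red to get RBRBRR; options L={ -1,-3/4 } R={ -11/16,-5/8,-1/2,0 } gives -23/32
step 7: add Blue to get RBRBRRB; options L={ -1,-3/4,-23/32 } R={ -11/16,-5/8,-1/2,0 } gives -45/64
step 8: add Red to get RBRBRRBR; options L={ -1,-3/4,-23/32 } R={ -45/64,-11/16,-5/8,-1/2,0 } gives -91/128
step 9: add Blue to get RBRBRRBRB; options L={ -1,-3/4,-23/32,-91/128 } R={ -45/64,-11/16,-5/8,-1/2,0 } gives -181/256
step 10: add Red to get RBRBRRBRBR; options L={ -1,-3/4,-23/32,-91/128 } R={ -181/256,-45/64,-11/16,-5/8,-1/2,0 } gives -363/512
step 11: add Red to get RBRBRRBRBRR; options L={ -1,-3/4,-23/32,-91/128 } R={ -363/512,-181/256,-45/64,-11/16,-5/8,-1/2,0 } gives -727/1024
step 12: add Red to get RBRBRRBRBRRR; options L={ -1,-3/4,-23/32,-91/128 } R={ -727/1024,-363/512,-181/256,-45/64,-11/16,-5/8,-1/2,0 } gives -1455/2048
step 13: add Blue to get RBRBRRBRBRRRB; options L={ -1,-3/4,-23/32,-91/128,-1455/2048 } R={ -727/1024,-363/512,-181/256,-45/64,-11/16,-5/8,-1/2,0 } gives -2909/4096
step 14: add Red to get RBRBRRBRBRRRBR; options L={ -1,-3/4,-23/32,-91/128,-1455/2048 } R={ -2909/4096,-727/1024,-363/512,-181/256,-45/64,-11/16,-5/8,-1/2,0 } gives -5819/8192
step 15: add Red to get RBRBRRBRBRRRBRR; options L={ -1,-3/4,-23/32,-91/128,-1455/2048 } R={ -5819/8192,-2909/4096,-727/1024,-363/512,-181/256,-45/64,-11/16,-5/8,-1/2,0 } gives -11639/16384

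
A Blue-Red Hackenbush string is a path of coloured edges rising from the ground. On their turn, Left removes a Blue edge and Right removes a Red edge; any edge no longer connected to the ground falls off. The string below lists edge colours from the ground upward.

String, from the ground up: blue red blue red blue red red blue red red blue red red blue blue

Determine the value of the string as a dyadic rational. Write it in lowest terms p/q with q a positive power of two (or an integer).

edge 1 of 15 (blue): { 0 | (no moves) } -> 1
edge 2 of 15 (red): { 0 | 1 } -> 1/2
edge 3 of 15 (blue): { 0 1/2 | 1 } -> 3/4
edge 4 of 15 (red): { 0 1/2 | 3/4 1 } -> 5/8
edge 5 of 15 (blue): { 0 1/2 5/8 | 3/4 1 } -> 11/16
edge 6 of 15 (red): { 0 1/2 5/8 | 11/16 3/4 1 } -> 21/32
edge 7 of 15 (red): { 0 1/2 5/8 | 21/32 11/16 3/4 1 } -> 41/64
edge 8 of 15 (blue): { 0 1/2 5/8 41/64 | 21/32 11/16 3/4 1 } -> 83/128
edge 9 of 15 (red): { 0 1/2 5/8 41/64 | 83/128 21/32 11/16 3/4 1 } -> 165/256
edge 10 of 15 (red): { 0 1/2 5/8 41/64 | 165/256 83/128 21/32 11/16 3/4 1 } -> 329/512
edge 11 of 15 (blue): { 0 1/2 5/8 41/64 329/512 | 165/256 83/128 21/32 11/16 3/4 1 } -> 659/1024
edge 12 of 15 (red): { 0 1/2 5/8 41/64 329/512 | 659/1024 165/256 83/128 21/32 11/16 3/4 1 } -> 1317/2048
edge 13 of 15 (red): { 0 1/2 5/8 41/64 329/512 | 1317/2048 659/1024 165/256 83/128 21/32 11/16 3/4 1 } -> 2633/4096
edge 14 of 15 (blue): { 0 1/2 5/8 41/64 329/512 2633/4096 | 1317/2048 659/1024 165/256 83/128 21/32 11/16 3/4 1 } -> 5267/8192
edge 15 of 15 (blue): { 0 1/2 5/8 41/64 329/512 2633/4096 5267/8192 | 1317/2048 659/1024 165/256 83/128 21/32 11/16 3/4 1 } -> 10535/16384

10535/16384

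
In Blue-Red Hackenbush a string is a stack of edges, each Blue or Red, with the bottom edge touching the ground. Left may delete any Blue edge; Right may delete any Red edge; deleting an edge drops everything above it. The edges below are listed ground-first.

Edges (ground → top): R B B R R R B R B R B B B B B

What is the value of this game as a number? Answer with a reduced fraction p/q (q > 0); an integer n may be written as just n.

Build G(s[:k]) for k = 1..15, string s = R B B R R R B R B R B B B B B.
G(R) = { (no moves) | 0 } ⇒ -1
G(RB) = { -1 | 0 } ⇒ -1/2
G(RBB) = { -1; -1/2 | 0 } ⇒ -1/4
G(RBBR) = { -1; -1/2 | -1/4; 0 } ⇒ -3/8
G(RBBRR) = { -1; -1/2 | -3/8; -1/4; 0 } ⇒ -7/16
G(RBBRRR) = { -1; -1/2 | -7/16; -3/8; -1/4; 0 } ⇒ -15/32
G(RBBRRRB) = { -1; -1/2; -15/32 | -7/16; -3/8; -1/4; 0 } ⇒ -29/64
G(RBBRRRBR) = { -1; -1/2; -15/32 | -29/64; -7/16; -3/8; -1/4; 0 } ⇒ -59/128
G(RBBRRRBRB) = { -1; -1/2; -15/32; -59/128 | -29/64; -7/16; -3/8; -1/4; 0 } ⇒ -117/256
G(RBBRRRBRBR) = { -1; -1/2; -15/32; -59/128 | -117/256; -29/64; -7/16; -3/8; -1/4; 0 } ⇒ -235/512
G(RBBRRRBRBRB) = { -1; -1/2; -15/32; -59/128; -235/512 | -117/256; -29/64; -7/16; -3/8; -1/4; 0 } ⇒ -469/1024
G(RBBRRRBRBRBB) = { -1; -1/2; -15/32; -59/128; -235/512; -469/1024 | -117/256; -29/64; -7/16; -3/8; -1/4; 0 } ⇒ -937/2048
G(RBBRRRBRBRBBB) = { -1; -1/2; -15/32; -59/128; -235/512; -469/1024; -937/2048 | -117/256; -29/64; -7/16; -3/8; -1/4; 0 } ⇒ -1873/4096
G(RBBRRRBRBRBBBB) = { -1; -1/2; -15/32; -59/128; -235/512; -469/1024; -937/2048; -1873/4096 | -117/256; -29/64; -7/16; -3/8; -1/4; 0 } ⇒ -3745/8192
G(RBBRRRBRBRBBBBB) = { -1; -1/2; -15/32; -59/128; -235/512; -469/1024; -937/2048; -1873/4096; -3745/8192 | -117/256; -29/64; -7/16; -3/8; -1/4; 0 } ⇒ -7489/16384

-7489/16384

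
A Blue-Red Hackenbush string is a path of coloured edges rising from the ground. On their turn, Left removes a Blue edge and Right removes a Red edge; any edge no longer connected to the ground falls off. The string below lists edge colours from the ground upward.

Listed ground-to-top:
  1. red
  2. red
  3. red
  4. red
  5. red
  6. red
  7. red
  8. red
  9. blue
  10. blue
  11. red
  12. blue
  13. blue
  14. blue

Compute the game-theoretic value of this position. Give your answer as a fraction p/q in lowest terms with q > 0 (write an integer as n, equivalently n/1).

-465/64

edge 1 of 14 (red): { — | 0 } = -1
edge 2 of 14 (red): { — | -1 0 } = -2
edge 3 of 14 (red): { — | -2 -1 0 } = -3
edge 4 of 14 (red): { — | -3 -2 -1 0 } = -4
edge 5 of 14 (red): { — | -4 -3 -2 -1 0 } = -5
edge 6 of 14 (red): { — | -5 -4 -3 -2 -1 0 } = -6
edge 7 of 14 (red): { — | -6 -5 -4 -3 -2 -1 0 } = -7
edge 8 of 14 (red): { — | -7 -6 -5 -4 -3 -2 -1 0 } = -8
edge 9 of 14 (blue): { -8 | -7 -6 -5 -4 -3 -2 -1 0 } = -15/2
edge 10 of 14 (blue): { -8 -15/2 | -7 -6 -5 -4 -3 -2 -1 0 } = -29/4
edge 11 of 14 (red): { -8 -15/2 | -29/4 -7 -6 -5 -4 -3 -2 -1 0 } = -59/8
edge 12 of 14 (blue): { -8 -15/2 -59/8 | -29/4 -7 -6 -5 -4 -3 -2 -1 0 } = -117/16
edge 13 of 14 (blue): { -8 -15/2 -59/8 -117/16 | -29/4 -7 -6 -5 -4 -3 -2 -1 0 } = -233/32
edge 14 of 14 (blue): { -8 -15/2 -59/8 -117/16 -233/32 | -29/4 -7 -6 -5 -4 -3 -2 -1 0 } = -465/64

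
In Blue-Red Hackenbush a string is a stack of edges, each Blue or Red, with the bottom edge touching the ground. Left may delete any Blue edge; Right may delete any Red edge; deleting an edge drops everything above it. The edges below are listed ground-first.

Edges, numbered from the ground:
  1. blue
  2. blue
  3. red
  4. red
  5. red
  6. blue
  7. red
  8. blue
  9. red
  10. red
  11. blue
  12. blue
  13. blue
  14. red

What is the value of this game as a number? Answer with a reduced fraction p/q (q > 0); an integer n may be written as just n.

Prefix values for blue blue red red red blue red blue red red blue blue blue red via {L|R} + simplicity:
1 of 14 · b · max L 0 · min R +∞ so 1
2 of 14 · bb · max L 1 · min R +∞ so 2
3 of 14 · bbr · max L 1 · min R 2 so 3/2
4 of 14 · bbrr · max L 1 · min R 3/2 so 5/4
5 of 14 · bbrrr · max L 1 · min R 5/4 so 9/8
6 of 14 · bbrrrb · max L 9/8 · min R 5/4 so 19/16
7 of 14 · bbrrrbr · max L 9/8 · min R 19/16 so 37/32
8 of 14 · bbrrrbrb · max L 37/32 · min R 19/16 so 75/64
9 of 14 · bbrrrbrbr · max L 37/32 · min R 75/64 so 149/128
10 of 14 · bbrrrbrbrr · max L 37/32 · min R 149/128 so 297/256
11 of 14 · bbrrrbrbrrb · max L 297/256 · min R 149/128 so 595/512
12 of 14 · bbrrrbrbrrbb · max L 595/512 · min R 149/128 so 1191/1024
13 of 14 · bbrrrbrbrrbbb · max L 1191/1024 · min R 149/128 so 2383/2048
14 of 14 · bbrrrbrbrrbbbr · max L 1191/1024 · min R 2383/2048 so 4765/4096

4765/4096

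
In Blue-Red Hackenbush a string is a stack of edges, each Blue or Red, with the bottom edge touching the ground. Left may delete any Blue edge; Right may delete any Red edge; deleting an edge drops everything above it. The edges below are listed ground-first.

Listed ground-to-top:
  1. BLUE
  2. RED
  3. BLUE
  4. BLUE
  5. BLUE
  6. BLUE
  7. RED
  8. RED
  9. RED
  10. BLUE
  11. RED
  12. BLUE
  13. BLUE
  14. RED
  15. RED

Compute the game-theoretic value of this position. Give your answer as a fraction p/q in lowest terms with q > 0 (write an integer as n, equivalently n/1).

step 1: add BLUE to get B; options L={ 0 } R={ · } ⇒ 1
step 2: add RED to get BR; options L={ 0 } R={ 1 } ⇒ 1/2
step 3: add BLUE to get BRB; options L={ 0; 1/2 } R={ 1 } ⇒ 3/4
step 4: add BLUE to get BRBB; options L={ 0; 1/2; 3/4 } R={ 1 } ⇒ 7/8
step 5: add BLUE to get BRBBB; options L={ 0; 1/2; 3/4; 7/8 } R={ 1 } ⇒ 15/16
step 6: add BLUE to get BRBBBB; options L={ 0; 1/2; 3/4; 7/8; 15/16 } R={ 1 } ⇒ 31/32
step 7: add RED to get BRBBBBR; options L={ 0; 1/2; 3/4; 7/8; 15/16 } R={ 31/32; 1 } ⇒ 61/64
step 8: add RED to get BRBBBBRR; options L={ 0; 1/2; 3/4; 7/8; 15/16 } R={ 61/64; 31/32; 1 } ⇒ 121/128
step 9: add RED to get BRBBBBRRR; options L={ 0; 1/2; 3/4; 7/8; 15/16 } R={ 121/128; 61/64; 31/32; 1 } ⇒ 241/256
step 10: add BLUE to get BRBBBBRRRB; options L={ 0; 1/2; 3/4; 7/8; 15/16; 241/256 } R={ 121/128; 61/64; 31/32; 1 } ⇒ 483/512
step 11: add RED to get BRBBBBRRRBR; options L={ 0; 1/2; 3/4; 7/8; 15/16; 241/256 } R={ 483/512; 121/128; 61/64; 31/32; 1 } ⇒ 965/1024
step 12: add BLUE to get BRBBBBRRRBRB; options L={ 0; 1/2; 3/4; 7/8; 15/16; 241/256; 965/1024 } R={ 483/512; 121/128; 61/64; 31/32; 1 } ⇒ 1931/2048
step 13: add BLUE to get BRBBBBRRRBRBB; options L={ 0; 1/2; 3/4; 7/8; 15/16; 241/256; 965/1024; 1931/2048 } R={ 483/512; 121/128; 61/64; 31/32; 1 } ⇒ 3863/4096
step 14: add RED to get BRBBBBRRRBRBBR; options L={ 0; 1/2; 3/4; 7/8; 15/16; 241/256; 965/1024; 1931/2048 } R={ 3863/4096; 483/512; 121/128; 61/64; 31/32; 1 } ⇒ 7725/8192
step 15: add RED to get BRBBBBRRRBRBBRR; options L={ 0; 1/2; 3/4; 7/8; 15/16; 241/256; 965/1024; 1931/2048 } R={ 7725/8192; 3863/4096; 483/512; 121/128; 61/64; 31/32; 1 } ⇒ 15449/16384

15449/16384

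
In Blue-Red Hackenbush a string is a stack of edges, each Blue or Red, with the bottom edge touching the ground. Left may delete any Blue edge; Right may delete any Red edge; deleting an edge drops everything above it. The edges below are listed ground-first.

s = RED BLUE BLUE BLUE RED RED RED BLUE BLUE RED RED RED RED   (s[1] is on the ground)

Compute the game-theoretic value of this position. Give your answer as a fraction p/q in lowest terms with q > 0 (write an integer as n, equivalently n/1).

-927/4096

Build G(s[:k]) for k = 1..13, string s = RED BLUE BLUE BLUE RED RED RED BLUE BLUE RED RED RED RED.
G_1 [R]  L=[(no moves)]  R=[0]  gives -1
G_2 [RB]  L=[-1]  R=[0]  gives -1/2
G_3 [RBB]  L=[-1, -1/2]  R=[0]  gives -1/4
G_4 [RBBB]  L=[-1, -1/2, -1/4]  R=[0]  gives -1/8
G_5 [RBBBR]  L=[-1, -1/2, -1/4]  R=[-1/8, 0]  gives -3/16
G_6 [RBBBRR]  L=[-1, -1/2, -1/4]  R=[-3/16, -1/8, 0]  gives -7/32
G_7 [RBBBRRR]  L=[-1, -1/2, -1/4]  R=[-7/32, -3/16, -1/8, 0]  gives -15/64
G_8 [RBBBRRRB]  L=[-1, -1/2, -1/4, -15/64]  R=[-7/32, -3/16, -1/8, 0]  gives -29/128
G_9 [RBBBRRRBB]  L=[-1, -1/2, -1/4, -15/64, -29/128]  R=[-7/32, -3/16, -1/8, 0]  gives -57/256
G_10 [RBBBRRRBBR]  L=[-1, -1/2, -1/4, -15/64, -29/128]  R=[-57/256, -7/32, -3/16, -1/8, 0]  gives -115/512
G_11 [RBBBRRRBBRR]  L=[-1, -1/2, -1/4, -15/64, -29/128]  R=[-115/512, -57/256, -7/32, -3/16, -1/8, 0]  gives -231/1024
G_12 [RBBBRRRBBRRR]  L=[-1, -1/2, -1/4, -15/64, -29/128]  R=[-231/1024, -115/512, -57/256, -7/32, -3/16, -1/8, 0]  gives -463/2048
G_13 [RBBBRRRBBRRRR]  L=[-1, -1/2, -1/4, -15/64, -29/128]  R=[-463/2048, -231/1024, -115/512, -57/256, -7/32, -3/16, -1/8, 0]  gives -927/4096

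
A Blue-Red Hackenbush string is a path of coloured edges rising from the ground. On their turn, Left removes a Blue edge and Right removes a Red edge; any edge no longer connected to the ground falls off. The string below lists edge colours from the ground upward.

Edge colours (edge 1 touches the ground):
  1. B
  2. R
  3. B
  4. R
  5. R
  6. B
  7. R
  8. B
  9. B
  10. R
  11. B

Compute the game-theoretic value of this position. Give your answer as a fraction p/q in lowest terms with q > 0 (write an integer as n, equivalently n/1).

603/1024

Prefix values for B R B R R B R B B R B via {L|R} + simplicity:
step 1: add B to get B; options L={ 0 } R={ none } — 1
step 2: add R to get BR; options L={ 0 } R={ 1 } — 1/2
step 3: add B to get BRB; options L={ 0; 1/2 } R={ 1 } — 3/4
step 4: add R to get BRBR; options L={ 0; 1/2 } R={ 3/4; 1 } — 5/8
step 5: add R to get BRBRR; options L={ 0; 1/2 } R={ 5/8; 3/4; 1 } — 9/16
step 6: add B to get BRBRRB; options L={ 0; 1/2; 9/16 } R={ 5/8; 3/4; 1 } — 19/32
step 7: add R to get BRBRRBR; options L={ 0; 1/2; 9/16 } R={ 19/32; 5/8; 3/4; 1 } — 37/64
step 8: add B to get BRBRRBRB; options L={ 0; 1/2; 9/16; 37/64 } R={ 19/32; 5/8; 3/4; 1 } — 75/128
step 9: add B to get BRBRRBRBB; options L={ 0; 1/2; 9/16; 37/64; 75/128 } R={ 19/32; 5/8; 3/4; 1 } — 151/256
step 10: add R to get BRBRRBRBBR; options L={ 0; 1/2; 9/16; 37/64; 75/128 } R={ 151/256; 19/32; 5/8; 3/4; 1 } — 301/512
step 11: add B to get BRBRRBRBBRB; options L={ 0; 1/2; 9/16; 37/64; 75/128; 301/512 } R={ 151/256; 19/32; 5/8; 3/4; 1 } — 603/1024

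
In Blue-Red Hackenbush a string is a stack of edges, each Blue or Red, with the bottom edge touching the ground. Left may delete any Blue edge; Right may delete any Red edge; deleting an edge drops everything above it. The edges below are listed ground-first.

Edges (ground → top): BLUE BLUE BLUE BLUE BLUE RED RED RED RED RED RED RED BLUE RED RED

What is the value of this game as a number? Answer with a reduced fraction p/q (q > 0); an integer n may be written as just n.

4105/1024

Build v(s[:k]) for k = 1..15, string s = BLUE BLUE BLUE BLUE BLUE RED RED RED RED RED RED RED BLUE RED RED.
edge 1 of 15 (BLUE): { 0 | — } -> 1
edge 2 of 15 (BLUE): { 0, 1 | — } -> 2
edge 3 of 15 (BLUE): { 0, 1, 2 | — } -> 3
edge 4 of 15 (BLUE): { 0, 1, 2, 3 | — } -> 4
edge 5 of 15 (BLUE): { 0, 1, 2, 3, 4 | — } -> 5
edge 6 of 15 (RED): { 0, 1, 2, 3, 4 | 5 } -> 9/2
edge 7 of 15 (RED): { 0, 1, 2, 3, 4 | 9/2, 5 } -> 17/4
edge 8 of 15 (RED): { 0, 1, 2, 3, 4 | 17/4, 9/2, 5 } -> 33/8
edge 9 of 15 (RED): { 0, 1, 2, 3, 4 | 33/8, 17/4, 9/2, 5 } -> 65/16
edge 10 of 15 (RED): { 0, 1, 2, 3, 4 | 65/16, 33/8, 17/4, 9/2, 5 } -> 129/32
edge 11 of 15 (RED): { 0, 1, 2, 3, 4 | 129/32, 65/16, 33/8, 17/4, 9/2, 5 } -> 257/64
edge 12 of 15 (RED): { 0, 1, 2, 3, 4 | 257/64, 129/32, 65/16, 33/8, 17/4, 9/2, 5 } -> 513/128
edge 13 of 15 (BLUE): { 0, 1, 2, 3, 4, 513/128 | 257/64, 129/32, 65/16, 33/8, 17/4, 9/2, 5 } -> 1027/256
edge 14 of 15 (RED): { 0, 1, 2, 3, 4, 513/128 | 1027/256, 257/64, 129/32, 65/16, 33/8, 17/4, 9/2, 5 } -> 2053/512
edge 15 of 15 (RED): { 0, 1, 2, 3, 4, 513/128 | 2053/512, 1027/256, 257/64, 129/32, 65/16, 33/8, 17/4, 9/2, 5 } -> 4105/1024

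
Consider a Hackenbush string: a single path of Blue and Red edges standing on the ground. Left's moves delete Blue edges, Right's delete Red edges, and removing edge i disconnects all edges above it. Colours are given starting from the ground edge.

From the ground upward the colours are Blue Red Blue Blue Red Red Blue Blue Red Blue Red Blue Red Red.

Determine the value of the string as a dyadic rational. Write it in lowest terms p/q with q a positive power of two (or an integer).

1 of 14 · B · max L 0 · min R +∞ so 1
2 of 14 · BR · max L 0 · min R 1 so 1/2
3 of 14 · BRB · max L 1/2 · min R 1 so 3/4
4 of 14 · BRBB · max L 3/4 · min R 1 so 7/8
5 of 14 · BRBBR · max L 3/4 · min R 7/8 so 13/16
6 of 14 · BRBBRR · max L 3/4 · min R 13/16 so 25/32
7 of 14 · BRBBRRB · max L 25/32 · min R 13/16 so 51/64
8 of 14 · BRBBRRBB · max L 51/64 · min R 13/16 so 103/128
9 of 14 · BRBBRRBBR · max L 51/64 · min R 103/128 so 205/256
10 of 14 · BRBBRRBBRB · max L 205/256 · min R 103/128 so 411/512
11 of 14 · BRBBRRBBRBR · max L 205/256 · min R 411/512 so 821/1024
12 of 14 · BRBBRRBBRBRB · max L 821/1024 · min R 411/512 so 1643/2048
13 of 14 · BRBBRRBBRBRBR · max L 821/1024 · min R 1643/2048 so 3285/4096
14 of 14 · BRBBRRBBRBRBRR · max L 821/1024 · min R 3285/4096 so 6569/8192

6569/8192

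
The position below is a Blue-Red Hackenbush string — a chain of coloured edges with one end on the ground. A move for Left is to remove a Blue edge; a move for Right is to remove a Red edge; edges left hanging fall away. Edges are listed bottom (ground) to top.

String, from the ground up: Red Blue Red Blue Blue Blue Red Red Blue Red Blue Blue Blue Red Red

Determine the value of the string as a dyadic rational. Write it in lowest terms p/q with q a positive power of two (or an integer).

g_1 [R]  L=[—]  R=[0]  = -1
g_2 [RB]  L=[-1]  R=[0]  = -1/2
g_3 [RBR]  L=[-1]  R=[-1/2,0]  = -3/4
g_4 [RBRB]  L=[-1,-3/4]  R=[-1/2,0]  = -5/8
g_5 [RBRBB]  L=[-1,-3/4,-5/8]  R=[-1/2,0]  = -9/16
g_6 [RBRBBB]  L=[-1,-3/4,-5/8,-9/16]  R=[-1/2,0]  = -17/32
g_7 [RBRBBBR]  L=[-1,-3/4,-5/8,-9/16]  R=[-17/32,-1/2,0]  = -35/64
g_8 [RBRBBBRR]  L=[-1,-3/4,-5/8,-9/16]  R=[-35/64,-17/32,-1/2,0]  = -71/128
g_9 [RBRBBBRRB]  L=[-1,-3/4,-5/8,-9/16,-71/128]  R=[-35/64,-17/32,-1/2,0]  = -141/256
g_10 [RBRBBBRRBR]  L=[-1,-3/4,-5/8,-9/16,-71/128]  R=[-141/256,-35/64,-17/32,-1/2,0]  = -283/512
g_11 [RBRBBBRRBRB]  L=[-1,-3/4,-5/8,-9/16,-71/128,-283/512]  R=[-141/256,-35/64,-17/32,-1/2,0]  = -565/1024
g_12 [RBRBBBRRBRBB]  L=[-1,-3/4,-5/8,-9/16,-71/128,-283/512,-565/1024]  R=[-141/256,-35/64,-17/32,-1/2,0]  = -1129/2048
g_13 [RBRBBBRRBRBBB]  L=[-1,-3/4,-5/8,-9/16,-71/128,-283/512,-565/1024,-1129/2048]  R=[-141/256,-35/64,-17/32,-1/2,0]  = -2257/4096
g_14 [RBRBBBRRBRBBBR]  L=[-1,-3/4,-5/8,-9/16,-71/128,-283/512,-565/1024,-1129/2048]  R=[-2257/4096,-141/256,-35/64,-17/32,-1/2,0]  = -4515/8192
g_15 [RBRBBBRRBRBBBRR]  L=[-1,-3/4,-5/8,-9/16,-71/128,-283/512,-565/1024,-1129/2048]  R=[-4515/8192,-2257/4096,-141/256,-35/64,-17/32,-1/2,0]  = -9031/16384

-9031/16384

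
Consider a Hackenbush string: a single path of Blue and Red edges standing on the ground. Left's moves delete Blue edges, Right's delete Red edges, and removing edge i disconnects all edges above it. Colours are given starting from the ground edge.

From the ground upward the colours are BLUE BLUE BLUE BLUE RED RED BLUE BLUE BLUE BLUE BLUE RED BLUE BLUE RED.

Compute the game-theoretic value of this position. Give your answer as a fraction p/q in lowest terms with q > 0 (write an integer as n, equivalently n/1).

7149/2048

v_1 [B]  L=[0]  R=[∅]  = 1
v_2 [BB]  L=[0, 1]  R=[∅]  = 2
v_3 [BBB]  L=[0, 1, 2]  R=[∅]  = 3
v_4 [BBBB]  L=[0, 1, 2, 3]  R=[∅]  = 4
v_5 [BBBBR]  L=[0, 1, 2, 3]  R=[4]  = 7/2
v_6 [BBBBRR]  L=[0, 1, 2, 3]  R=[7/2, 4]  = 13/4
v_7 [BBBBRRB]  L=[0, 1, 2, 3, 13/4]  R=[7/2, 4]  = 27/8
v_8 [BBBBRRBB]  L=[0, 1, 2, 3, 13/4, 27/8]  R=[7/2, 4]  = 55/16
v_9 [BBBBRRBBB]  L=[0, 1, 2, 3, 13/4, 27/8, 55/16]  R=[7/2, 4]  = 111/32
v_10 [BBBBRRBBBB]  L=[0, 1, 2, 3, 13/4, 27/8, 55/16, 111/32]  R=[7/2, 4]  = 223/64
v_11 [BBBBRRBBBBB]  L=[0, 1, 2, 3, 13/4, 27/8, 55/16, 111/32, 223/64]  R=[7/2, 4]  = 447/128
v_12 [BBBBRRBBBBBR]  L=[0, 1, 2, 3, 13/4, 27/8, 55/16, 111/32, 223/64]  R=[447/128, 7/2, 4]  = 893/256
v_13 [BBBBRRBBBBBRB]  L=[0, 1, 2, 3, 13/4, 27/8, 55/16, 111/32, 223/64, 893/256]  R=[447/128, 7/2, 4]  = 1787/512
v_14 [BBBBRRBBBBBRBB]  L=[0, 1, 2, 3, 13/4, 27/8, 55/16, 111/32, 223/64, 893/256, 1787/512]  R=[447/128, 7/2, 4]  = 3575/1024
v_15 [BBBBRRBBBBBRBBR]  L=[0, 1, 2, 3, 13/4, 27/8, 55/16, 111/32, 223/64, 893/256, 1787/512]  R=[3575/1024, 447/128, 7/2, 4]  = 7149/2048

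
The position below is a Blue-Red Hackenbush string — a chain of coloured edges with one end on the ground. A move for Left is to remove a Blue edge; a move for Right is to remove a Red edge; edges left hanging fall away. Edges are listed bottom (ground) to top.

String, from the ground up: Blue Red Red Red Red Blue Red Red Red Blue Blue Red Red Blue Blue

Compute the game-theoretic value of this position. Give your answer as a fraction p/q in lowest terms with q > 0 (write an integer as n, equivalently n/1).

step 1: add Blue to get B; options L={ 0 } R={ (no moves) } => 1
step 2: add Red to get BR; options L={ 0 } R={ 1 } => 1/2
step 3: add Red to get BRR; options L={ 0 } R={ 1/2; 1 } => 1/4
step 4: add Red to get BRRR; options L={ 0 } R={ 1/4; 1/2; 1 } => 1/8
step 5: add Red to get BRRRR; options L={ 0 } R={ 1/8; 1/4; 1/2; 1 } => 1/16
step 6: add Blue to get BRRRRB; options L={ 0; 1/16 } R={ 1/8; 1/4; 1/2; 1 } => 3/32
step 7: add Red to get BRRRRBR; options L={ 0; 1/16 } R={ 3/32; 1/8; 1/4; 1/2; 1 } => 5/64
step 8: add Red to get BRRRRBRR; options L={ 0; 1/16 } R={ 5/64; 3/32; 1/8; 1/4; 1/2; 1 } => 9/128
step 9: add Red to get BRRRRBRRR; options L={ 0; 1/16 } R={ 9/128; 5/64; 3/32; 1/8; 1/4; 1/2; 1 } => 17/256
step 10: add Blue to get BRRRRBRRRB; options L={ 0; 1/16; 17/256 } R={ 9/128; 5/64; 3/32; 1/8; 1/4; 1/2; 1 } => 35/512
step 11: add Blue to get BRRRRBRRRBB; options L={ 0; 1/16; 17/256; 35/512 } R={ 9/128; 5/64; 3/32; 1/8; 1/4; 1/2; 1 } => 71/1024
step 12: add Red to get BRRRRBRRRBBR; options L={ 0; 1/16; 17/256; 35/512 } R={ 71/1024; 9/128; 5/64; 3/32; 1/8; 1/4; 1/2; 1 } => 141/2048
step 13: add Red to get BRRRRBRRRBBRR; options L={ 0; 1/16; 17/256; 35/512 } R={ 141/2048; 71/1024; 9/128; 5/64; 3/32; 1/8; 1/4; 1/2; 1 } => 281/4096
step 14: add Blue to get BRRRRBRRRBBRRB; options L={ 0; 1/16; 17/256; 35/512; 281/4096 } R={ 141/2048; 71/1024; 9/128; 5/64; 3/32; 1/8; 1/4; 1/2; 1 } => 563/8192
step 15: add Blue to get BRRRRBRRRBBRRBB; options L={ 0; 1/16; 17/256; 35/512; 281/4096; 563/8192 } R={ 141/2048; 71/1024; 9/128; 5/64; 3/32; 1/8; 1/4; 1/2; 1 } => 1127/16384

1127/16384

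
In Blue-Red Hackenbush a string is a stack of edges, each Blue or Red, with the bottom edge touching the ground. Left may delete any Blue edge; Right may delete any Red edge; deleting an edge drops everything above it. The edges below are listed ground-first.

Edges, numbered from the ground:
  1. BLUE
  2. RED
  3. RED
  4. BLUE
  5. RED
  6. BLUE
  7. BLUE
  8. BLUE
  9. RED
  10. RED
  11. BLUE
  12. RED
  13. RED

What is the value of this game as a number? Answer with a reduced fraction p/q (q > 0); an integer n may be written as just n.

1481/4096

edge 1 of 13 (BLUE): { 0 | · } ⇒ 1
edge 2 of 13 (RED): { 0 | 1 } ⇒ 1/2
edge 3 of 13 (RED): { 0 | 1/2,1 } ⇒ 1/4
edge 4 of 13 (BLUE): { 0,1/4 | 1/2,1 } ⇒ 3/8
edge 5 of 13 (RED): { 0,1/4 | 3/8,1/2,1 } ⇒ 5/16
edge 6 of 13 (BLUE): { 0,1/4,5/16 | 3/8,1/2,1 } ⇒ 11/32
edge 7 of 13 (BLUE): { 0,1/4,5/16,11/32 | 3/8,1/2,1 } ⇒ 23/64
edge 8 of 13 (BLUE): { 0,1/4,5/16,11/32,23/64 | 3/8,1/2,1 } ⇒ 47/128
edge 9 of 13 (RED): { 0,1/4,5/16,11/32,23/64 | 47/128,3/8,1/2,1 } ⇒ 93/256
edge 10 of 13 (RED): { 0,1/4,5/16,11/32,23/64 | 93/256,47/128,3/8,1/2,1 } ⇒ 185/512
edge 11 of 13 (BLUE): { 0,1/4,5/16,11/32,23/64,185/512 | 93/256,47/128,3/8,1/2,1 } ⇒ 371/1024
edge 12 of 13 (RED): { 0,1/4,5/16,11/32,23/64,185/512 | 371/1024,93/256,47/128,3/8,1/2,1 } ⇒ 741/2048
edge 13 of 13 (RED): { 0,1/4,5/16,11/32,23/64,185/512 | 741/2048,371/1024,93/256,47/128,3/8,1/2,1 } ⇒ 1481/4096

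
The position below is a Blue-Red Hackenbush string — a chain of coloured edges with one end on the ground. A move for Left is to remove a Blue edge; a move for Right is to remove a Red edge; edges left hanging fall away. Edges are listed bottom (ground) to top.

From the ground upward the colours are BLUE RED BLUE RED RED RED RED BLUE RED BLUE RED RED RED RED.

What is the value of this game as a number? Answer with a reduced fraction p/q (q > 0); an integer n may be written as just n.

B: Left { 0 }, Right { (no moves) } = simplest 1
BR: Left { 0 }, Right { 1 } = simplest 1/2
BRB: Left { 0 1/2 }, Right { 1 } = simplest 3/4
BRBR: Left { 0 1/2 }, Right { 3/4 1 } = simplest 5/8
BRBRR: Left { 0 1/2 }, Right { 5/8 3/4 1 } = simplest 9/16
BRBRRR: Left { 0 1/2 }, Right { 9/16 5/8 3/4 1 } = simplest 17/32
BRBRRRR: Left { 0 1/2 }, Right { 17/32 9/16 5/8 3/4 1 } = simplest 33/64
BRBRRRRB: Left { 0 1/2 33/64 }, Right { 17/32 9/16 5/8 3/4 1 } = simplest 67/128
BRBRRRRBR: Left { 0 1/2 33/64 }, Right { 67/128 17/32 9/16 5/8 3/4 1 } = simplest 133/256
BRBRRRRBRB: Left { 0 1/2 33/64 133/256 }, Right { 67/128 17/32 9/16 5/8 3/4 1 } = simplest 267/512
BRBRRRRBRBR: Left { 0 1/2 33/64 133/256 }, Right { 267/512 67/128 17/32 9/16 5/8 3/4 1 } = simplest 533/1024
BRBRRRRBRBRR: Left { 0 1/2 33/64 133/256 }, Right { 533/1024 267/512 67/128 17/32 9/16 5/8 3/4 1 } = simplest 1065/2048
BRBRRRRBRBRRR: Left { 0 1/2 33/64 133/256 }, Right { 1065/2048 533/1024 267/512 67/128 17/32 9/16 5/8 3/4 1 } = simplest 2129/4096
BRBRRRRBRBRRRR: Left { 0 1/2 33/64 133/256 }, Right { 2129/4096 1065/2048 533/1024 267/512 67/128 17/32 9/16 5/8 3/4 1 } = simplest 4257/8192

4257/8192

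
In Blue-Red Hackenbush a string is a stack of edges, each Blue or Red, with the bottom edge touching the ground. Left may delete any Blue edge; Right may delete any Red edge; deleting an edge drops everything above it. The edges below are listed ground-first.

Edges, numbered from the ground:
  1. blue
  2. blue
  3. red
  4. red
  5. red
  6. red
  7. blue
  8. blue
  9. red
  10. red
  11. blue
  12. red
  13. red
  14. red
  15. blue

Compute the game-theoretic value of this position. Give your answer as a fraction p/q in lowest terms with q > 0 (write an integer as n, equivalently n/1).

8995/8192

val(b) = { 0 | ∅ } gives 1
val(bb) = { 0 1 | ∅ } gives 2
val(bbr) = { 0 1 | 2 } gives 3/2
val(bbrr) = { 0 1 | 3/2 2 } gives 5/4
val(bbrrr) = { 0 1 | 5/4 3/2 2 } gives 9/8
val(bbrrrr) = { 0 1 | 9/8 5/4 3/2 2 } gives 17/16
val(bbrrrrb) = { 0 1 17/16 | 9/8 5/4 3/2 2 } gives 35/32
val(bbrrrrbb) = { 0 1 17/16 35/32 | 9/8 5/4 3/2 2 } gives 71/64
val(bbrrrrbbr) = { 0 1 17/16 35/32 | 71/64 9/8 5/4 3/2 2 } gives 141/128
val(bbrrrrbbrr) = { 0 1 17/16 35/32 | 141/128 71/64 9/8 5/4 3/2 2 } gives 281/256
val(bbrrrrbbrrb) = { 0 1 17/16 35/32 281/256 | 141/128 71/64 9/8 5/4 3/2 2 } gives 563/512
val(bbrrrrbbrrbr) = { 0 1 17/16 35/32 281/256 | 563/512 141/128 71/64 9/8 5/4 3/2 2 } gives 1125/1024
val(bbrrrrbbrrbrr) = { 0 1 17/16 35/32 281/256 | 1125/1024 563/512 141/128 71/64 9/8 5/4 3/2 2 } gives 2249/2048
val(bbrrrrbbrrbrrr) = { 0 1 17/16 35/32 281/256 | 2249/2048 1125/1024 563/512 141/128 71/64 9/8 5/4 3/2 2 } gives 4497/4096
val(bbrrrrbbrrbrrrb) = { 0 1 17/16 35/32 281/256 4497/4096 | 2249/2048 1125/1024 563/512 141/128 71/64 9/8 5/4 3/2 2 } gives 8995/8192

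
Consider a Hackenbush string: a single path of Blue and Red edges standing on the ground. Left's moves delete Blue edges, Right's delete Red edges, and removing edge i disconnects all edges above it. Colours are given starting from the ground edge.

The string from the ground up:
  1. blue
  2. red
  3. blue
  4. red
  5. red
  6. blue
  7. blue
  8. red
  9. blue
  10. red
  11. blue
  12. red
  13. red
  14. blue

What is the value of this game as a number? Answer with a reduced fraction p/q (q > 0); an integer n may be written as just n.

v(b) = { 0 | (no moves) } -> 1
v(br) = { 0 | 1 } -> 1/2
v(brb) = { 0 1/2 | 1 } -> 3/4
v(brbr) = { 0 1/2 | 3/4 1 } -> 5/8
v(brbrr) = { 0 1/2 | 5/8 3/4 1 } -> 9/16
v(brbrrb) = { 0 1/2 9/16 | 5/8 3/4 1 } -> 19/32
v(brbrrbb) = { 0 1/2 9/16 19/32 | 5/8 3/4 1 } -> 39/64
v(brbrrbbr) = { 0 1/2 9/16 19/32 | 39/64 5/8 3/4 1 } -> 77/128
v(brbrrbbrb) = { 0 1/2 9/16 19/32 77/128 | 39/64 5/8 3/4 1 } -> 155/256
v(brbrrbbrbr) = { 0 1/2 9/16 19/32 77/128 | 155/256 39/64 5/8 3/4 1 } -> 309/512
v(brbrrbbrbrb) = { 0 1/2 9/16 19/32 77/128 309/512 | 155/256 39/64 5/8 3/4 1 } -> 619/1024
v(brbrrbbrbrbr) = { 0 1/2 9/16 19/32 77/128 309/512 | 619/1024 155/256 39/64 5/8 3/4 1 } -> 1237/2048
v(brbrrbbrbrbrr) = { 0 1/2 9/16 19/32 77/128 309/512 | 1237/2048 619/1024 155/256 39/64 5/8 3/4 1 } -> 2473/4096
v(brbrrbbrbrbrrb) = { 0 1/2 9/16 19/32 77/128 309/512 2473/4096 | 1237/2048 619/1024 155/256 39/64 5/8 3/4 1 } -> 4947/8192

4947/8192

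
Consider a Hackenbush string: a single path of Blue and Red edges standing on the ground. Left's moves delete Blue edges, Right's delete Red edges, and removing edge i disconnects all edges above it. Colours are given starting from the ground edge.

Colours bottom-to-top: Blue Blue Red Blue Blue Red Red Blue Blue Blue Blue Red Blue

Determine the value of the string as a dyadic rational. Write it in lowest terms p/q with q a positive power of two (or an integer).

Recurse on prefixes of the 13-edge string Blue Blue Red Blue Blue Red Red Blue Blue Blue Blue Red Blue:
G_1 [B]  L=[0]  R=[none]  => 1
G_2 [BB]  L=[0, 1]  R=[none]  => 2
G_3 [BBR]  L=[0, 1]  R=[2]  => 3/2
G_4 [BBRB]  L=[0, 1, 3/2]  R=[2]  => 7/4
G_5 [BBRBB]  L=[0, 1, 3/2, 7/4]  R=[2]  => 15/8
G_6 [BBRBBR]  L=[0, 1, 3/2, 7/4]  R=[15/8, 2]  => 29/16
G_7 [BBRBBRR]  L=[0, 1, 3/2, 7/4]  R=[29/16, 15/8, 2]  => 57/32
G_8 [BBRBBRRB]  L=[0, 1, 3/2, 7/4, 57/32]  R=[29/16, 15/8, 2]  => 115/64
G_9 [BBRBBRRBB]  L=[0, 1, 3/2, 7/4, 57/32, 115/64]  R=[29/16, 15/8, 2]  => 231/128
G_10 [BBRBBRRBBB]  L=[0, 1, 3/2, 7/4, 57/32, 115/64, 231/128]  R=[29/16, 15/8, 2]  => 463/256
G_11 [BBRBBRRBBBB]  L=[0, 1, 3/2, 7/4, 57/32, 115/64, 231/128, 463/256]  R=[29/16, 15/8, 2]  => 927/512
G_12 [BBRBBRRBBBBR]  L=[0, 1, 3/2, 7/4, 57/32, 115/64, 231/128, 463/256]  R=[927/512, 29/16, 15/8, 2]  => 1853/1024
G_13 [BBRBBRRBBBBRB]  L=[0, 1, 3/2, 7/4, 57/32, 115/64, 231/128, 463/256, 1853/1024]  R=[927/512, 29/16, 15/8, 2]  => 3707/2048

3707/2048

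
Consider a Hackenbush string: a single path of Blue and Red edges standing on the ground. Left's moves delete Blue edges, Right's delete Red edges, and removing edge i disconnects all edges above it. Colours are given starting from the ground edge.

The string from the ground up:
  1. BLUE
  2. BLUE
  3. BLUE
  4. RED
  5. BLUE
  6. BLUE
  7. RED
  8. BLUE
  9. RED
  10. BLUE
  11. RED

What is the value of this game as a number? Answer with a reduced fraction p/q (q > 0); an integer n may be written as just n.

Build v(s[:k]) for k = 1..11, string s = BLUE BLUE BLUE RED BLUE BLUE RED BLUE RED BLUE RED.
1 of 11 · B · max L 0 · min R +∞ — 1
2 of 11 · BB · max L 1 · min R +∞ — 2
3 of 11 · BBB · max L 2 · min R +∞ — 3
4 of 11 · BBBR · max L 2 · min R 3 — 5/2
5 of 11 · BBBRB · max L 5/2 · min R 3 — 11/4
6 of 11 · BBBRBB · max L 11/4 · min R 3 — 23/8
7 of 11 · BBBRBBR · max L 11/4 · min R 23/8 — 45/16
8 of 11 · BBBRBBRB · max L 45/16 · min R 23/8 — 91/32
9 of 11 · BBBRBBRBR · max L 45/16 · min R 91/32 — 181/64
10 of 11 · BBBRBBRBRB · max L 181/64 · min R 91/32 — 363/128
11 of 11 · BBBRBBRBRBR · max L 181/64 · min R 363/128 — 725/256

725/256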